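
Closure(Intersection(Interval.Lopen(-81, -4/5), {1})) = EmptySet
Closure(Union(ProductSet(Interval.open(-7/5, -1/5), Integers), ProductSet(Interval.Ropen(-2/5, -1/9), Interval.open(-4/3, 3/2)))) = Union(ProductSet({-2/5, -1/9}, Interval(-4/3, 3/2)), ProductSet(Interval(-7/5, -1/5), Complement(Integers, Interval.open(-4/3, 3/2))), ProductSet(Interval.Ropen(-7/5, -1/5), Integers), ProductSet(Interval(-2/5, -1/9), {-4/3, 3/2}), ProductSet(Interval.Ropen(-2/5, -1/9), Interval.open(-4/3, 3/2)))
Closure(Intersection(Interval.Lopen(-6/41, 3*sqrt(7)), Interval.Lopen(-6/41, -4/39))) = Interval(-6/41, -4/39)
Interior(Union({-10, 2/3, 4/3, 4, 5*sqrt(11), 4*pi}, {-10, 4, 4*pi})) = EmptySet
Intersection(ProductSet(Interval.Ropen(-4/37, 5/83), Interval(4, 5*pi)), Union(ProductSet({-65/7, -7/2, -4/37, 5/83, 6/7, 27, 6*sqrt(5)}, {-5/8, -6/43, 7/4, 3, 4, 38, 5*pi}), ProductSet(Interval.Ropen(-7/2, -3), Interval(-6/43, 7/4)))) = ProductSet({-4/37}, {4, 5*pi})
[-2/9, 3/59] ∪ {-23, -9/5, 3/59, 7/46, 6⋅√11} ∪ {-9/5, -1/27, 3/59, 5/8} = {-23, -9/5, 7/46, 5/8, 6⋅√11} ∪ [-2/9, 3/59]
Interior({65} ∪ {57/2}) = ∅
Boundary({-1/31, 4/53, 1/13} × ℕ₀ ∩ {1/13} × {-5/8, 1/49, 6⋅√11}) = ∅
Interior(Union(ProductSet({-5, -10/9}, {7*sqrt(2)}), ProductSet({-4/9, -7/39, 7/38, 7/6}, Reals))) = EmptySet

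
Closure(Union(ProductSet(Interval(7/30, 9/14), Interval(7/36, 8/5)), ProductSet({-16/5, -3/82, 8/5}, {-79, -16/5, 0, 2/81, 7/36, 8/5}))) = Union(ProductSet({-16/5, -3/82, 8/5}, {-79, -16/5, 0, 2/81, 7/36, 8/5}), ProductSet(Interval(7/30, 9/14), Interval(7/36, 8/5)))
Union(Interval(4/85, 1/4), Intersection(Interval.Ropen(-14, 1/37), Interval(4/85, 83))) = Interval(4/85, 1/4)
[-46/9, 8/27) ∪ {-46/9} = [-46/9, 8/27)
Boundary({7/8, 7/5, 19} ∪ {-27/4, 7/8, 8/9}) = {-27/4, 7/8, 8/9, 7/5, 19}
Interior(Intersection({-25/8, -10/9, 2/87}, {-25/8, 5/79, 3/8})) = EmptySet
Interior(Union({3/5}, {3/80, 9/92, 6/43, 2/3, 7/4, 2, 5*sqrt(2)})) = EmptySet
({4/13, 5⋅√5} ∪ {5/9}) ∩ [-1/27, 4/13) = ∅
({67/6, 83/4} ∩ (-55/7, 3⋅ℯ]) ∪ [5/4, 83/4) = [5/4, 83/4)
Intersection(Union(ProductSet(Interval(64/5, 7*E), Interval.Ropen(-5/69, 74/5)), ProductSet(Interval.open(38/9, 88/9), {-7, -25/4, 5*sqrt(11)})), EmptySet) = EmptySet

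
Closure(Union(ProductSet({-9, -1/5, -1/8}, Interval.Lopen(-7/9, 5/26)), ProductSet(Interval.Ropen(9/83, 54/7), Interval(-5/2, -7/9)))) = Union(ProductSet({-9, -1/5, -1/8}, Interval(-7/9, 5/26)), ProductSet(Interval(9/83, 54/7), Interval(-5/2, -7/9)))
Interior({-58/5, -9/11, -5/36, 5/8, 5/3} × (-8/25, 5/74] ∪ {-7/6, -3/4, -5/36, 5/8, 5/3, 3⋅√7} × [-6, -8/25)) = ∅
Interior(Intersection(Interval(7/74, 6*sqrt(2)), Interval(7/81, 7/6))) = Interval.open(7/74, 7/6)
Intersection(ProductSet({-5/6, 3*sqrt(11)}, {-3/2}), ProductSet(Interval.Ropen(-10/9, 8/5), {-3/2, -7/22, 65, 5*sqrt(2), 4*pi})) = ProductSet({-5/6}, {-3/2})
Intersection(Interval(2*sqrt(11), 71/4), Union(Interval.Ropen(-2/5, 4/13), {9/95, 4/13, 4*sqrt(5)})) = {4*sqrt(5)}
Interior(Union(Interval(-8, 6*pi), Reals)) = Interval(-oo, oo)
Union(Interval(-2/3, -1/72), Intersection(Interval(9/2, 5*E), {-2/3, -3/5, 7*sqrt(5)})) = Interval(-2/3, -1/72)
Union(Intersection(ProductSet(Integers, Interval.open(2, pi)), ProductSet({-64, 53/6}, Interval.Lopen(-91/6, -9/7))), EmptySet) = EmptySet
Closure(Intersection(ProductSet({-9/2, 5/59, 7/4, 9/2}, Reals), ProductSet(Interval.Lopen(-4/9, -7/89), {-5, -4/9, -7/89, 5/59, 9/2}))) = EmptySet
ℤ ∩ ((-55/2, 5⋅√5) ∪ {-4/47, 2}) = {-27, -26, …, 11}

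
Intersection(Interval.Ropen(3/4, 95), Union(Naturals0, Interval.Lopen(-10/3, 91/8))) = Union(Interval(3/4, 91/8), Range(1, 95, 1))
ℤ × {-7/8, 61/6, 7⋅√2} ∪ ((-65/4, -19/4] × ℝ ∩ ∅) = ℤ × {-7/8, 61/6, 7⋅√2}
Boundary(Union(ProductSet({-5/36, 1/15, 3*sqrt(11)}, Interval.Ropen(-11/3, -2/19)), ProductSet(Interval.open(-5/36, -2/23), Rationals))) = Union(ProductSet({-5/36, 1/15, 3*sqrt(11)}, Interval(-11/3, -2/19)), ProductSet(Interval(-5/36, -2/23), Reals))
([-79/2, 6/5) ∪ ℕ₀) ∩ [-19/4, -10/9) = [-19/4, -10/9)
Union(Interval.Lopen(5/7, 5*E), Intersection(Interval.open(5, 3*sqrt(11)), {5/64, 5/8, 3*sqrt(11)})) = Interval.Lopen(5/7, 5*E)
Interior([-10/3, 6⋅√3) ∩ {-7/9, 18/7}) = ∅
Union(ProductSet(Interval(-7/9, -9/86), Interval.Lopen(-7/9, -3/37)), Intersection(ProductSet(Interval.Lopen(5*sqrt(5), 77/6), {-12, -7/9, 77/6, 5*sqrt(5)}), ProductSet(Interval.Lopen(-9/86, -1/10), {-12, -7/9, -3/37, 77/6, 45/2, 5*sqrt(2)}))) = ProductSet(Interval(-7/9, -9/86), Interval.Lopen(-7/9, -3/37))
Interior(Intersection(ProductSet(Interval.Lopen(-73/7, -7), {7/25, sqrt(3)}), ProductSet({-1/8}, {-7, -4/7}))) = EmptySet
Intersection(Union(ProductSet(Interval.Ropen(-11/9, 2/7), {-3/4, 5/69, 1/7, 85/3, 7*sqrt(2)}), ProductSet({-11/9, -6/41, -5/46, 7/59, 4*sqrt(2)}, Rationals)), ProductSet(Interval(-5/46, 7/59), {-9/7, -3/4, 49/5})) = Union(ProductSet({-5/46, 7/59}, {-9/7, -3/4, 49/5}), ProductSet(Interval(-5/46, 7/59), {-3/4}))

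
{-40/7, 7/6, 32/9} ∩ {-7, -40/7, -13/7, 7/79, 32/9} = {-40/7, 32/9}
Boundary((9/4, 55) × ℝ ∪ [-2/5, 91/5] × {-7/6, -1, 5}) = ({9/4, 55} × ℝ) ∪ ([-2/5, 9/4] × {-7/6, -1, 5})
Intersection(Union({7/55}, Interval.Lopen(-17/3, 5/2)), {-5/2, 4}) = {-5/2}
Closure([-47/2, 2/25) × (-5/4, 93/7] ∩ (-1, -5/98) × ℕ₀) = [-1, -5/98] × {0, 1, …, 13}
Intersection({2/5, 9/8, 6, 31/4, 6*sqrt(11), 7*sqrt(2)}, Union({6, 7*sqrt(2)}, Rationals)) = {2/5, 9/8, 6, 31/4, 7*sqrt(2)}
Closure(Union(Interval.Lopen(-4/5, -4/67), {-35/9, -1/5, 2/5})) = Union({-35/9, 2/5}, Interval(-4/5, -4/67))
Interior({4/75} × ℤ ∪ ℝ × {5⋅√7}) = ∅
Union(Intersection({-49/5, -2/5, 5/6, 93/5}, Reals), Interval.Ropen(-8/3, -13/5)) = Union({-49/5, -2/5, 5/6, 93/5}, Interval.Ropen(-8/3, -13/5))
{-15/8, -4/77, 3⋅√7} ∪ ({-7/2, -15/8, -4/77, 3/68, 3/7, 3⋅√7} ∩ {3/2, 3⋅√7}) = {-15/8, -4/77, 3⋅√7}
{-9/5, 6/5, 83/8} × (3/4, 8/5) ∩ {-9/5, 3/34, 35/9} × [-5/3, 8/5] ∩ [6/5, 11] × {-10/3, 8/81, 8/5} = ∅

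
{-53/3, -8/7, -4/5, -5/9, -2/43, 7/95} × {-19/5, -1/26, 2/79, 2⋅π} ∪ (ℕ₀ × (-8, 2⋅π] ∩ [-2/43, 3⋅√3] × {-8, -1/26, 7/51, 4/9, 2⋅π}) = ({0, 1, …, 5} × {-1/26, 7/51, 4/9, 2⋅π}) ∪ ({-53/3, -8/7, -4/5, -5/9, -2/43, 7/95} × {-19/5, -1/26, 2/79, 2⋅π})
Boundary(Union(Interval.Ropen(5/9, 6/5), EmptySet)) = {5/9, 6/5}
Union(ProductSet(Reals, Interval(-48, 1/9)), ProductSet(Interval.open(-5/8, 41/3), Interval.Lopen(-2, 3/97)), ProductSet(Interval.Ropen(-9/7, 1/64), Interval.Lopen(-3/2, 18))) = Union(ProductSet(Interval.Ropen(-9/7, 1/64), Interval.Lopen(-3/2, 18)), ProductSet(Reals, Interval(-48, 1/9)))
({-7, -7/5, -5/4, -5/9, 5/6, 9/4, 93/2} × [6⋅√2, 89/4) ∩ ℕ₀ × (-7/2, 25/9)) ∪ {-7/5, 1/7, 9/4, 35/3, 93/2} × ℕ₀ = {-7/5, 1/7, 9/4, 35/3, 93/2} × ℕ₀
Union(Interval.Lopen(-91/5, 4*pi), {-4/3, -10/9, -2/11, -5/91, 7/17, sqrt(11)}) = Interval.Lopen(-91/5, 4*pi)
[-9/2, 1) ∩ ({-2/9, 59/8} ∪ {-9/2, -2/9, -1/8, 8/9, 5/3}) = {-9/2, -2/9, -1/8, 8/9}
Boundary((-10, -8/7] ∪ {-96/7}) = {-96/7, -10, -8/7}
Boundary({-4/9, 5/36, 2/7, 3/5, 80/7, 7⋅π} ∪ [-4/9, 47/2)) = {-4/9, 47/2}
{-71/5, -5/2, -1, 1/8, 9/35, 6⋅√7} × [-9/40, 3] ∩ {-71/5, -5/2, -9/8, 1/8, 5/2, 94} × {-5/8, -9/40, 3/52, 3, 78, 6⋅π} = {-71/5, -5/2, 1/8} × {-9/40, 3/52, 3}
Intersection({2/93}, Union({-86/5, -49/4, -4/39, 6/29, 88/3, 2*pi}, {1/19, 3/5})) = EmptySet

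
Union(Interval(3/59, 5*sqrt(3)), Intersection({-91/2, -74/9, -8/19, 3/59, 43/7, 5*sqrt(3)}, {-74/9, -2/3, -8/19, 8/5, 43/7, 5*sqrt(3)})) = Union({-74/9, -8/19}, Interval(3/59, 5*sqrt(3)))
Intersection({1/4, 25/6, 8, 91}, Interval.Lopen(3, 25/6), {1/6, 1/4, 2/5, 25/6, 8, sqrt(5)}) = {25/6}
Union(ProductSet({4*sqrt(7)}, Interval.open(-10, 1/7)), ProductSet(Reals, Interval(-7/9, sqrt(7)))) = Union(ProductSet({4*sqrt(7)}, Interval.open(-10, 1/7)), ProductSet(Reals, Interval(-7/9, sqrt(7))))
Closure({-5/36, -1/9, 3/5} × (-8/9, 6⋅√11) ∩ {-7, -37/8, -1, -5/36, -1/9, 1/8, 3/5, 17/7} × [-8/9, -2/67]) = {-5/36, -1/9, 3/5} × [-8/9, -2/67]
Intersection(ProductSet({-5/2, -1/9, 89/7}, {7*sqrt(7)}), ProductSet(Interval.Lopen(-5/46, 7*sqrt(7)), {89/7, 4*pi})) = EmptySet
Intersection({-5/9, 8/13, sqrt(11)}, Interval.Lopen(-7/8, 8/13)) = {-5/9, 8/13}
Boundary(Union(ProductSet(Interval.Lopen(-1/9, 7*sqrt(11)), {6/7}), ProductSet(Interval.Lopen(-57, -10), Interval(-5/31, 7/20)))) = Union(ProductSet({-57, -10}, Interval(-5/31, 7/20)), ProductSet(Interval(-57, -10), {-5/31, 7/20}), ProductSet(Interval(-1/9, 7*sqrt(11)), {6/7}))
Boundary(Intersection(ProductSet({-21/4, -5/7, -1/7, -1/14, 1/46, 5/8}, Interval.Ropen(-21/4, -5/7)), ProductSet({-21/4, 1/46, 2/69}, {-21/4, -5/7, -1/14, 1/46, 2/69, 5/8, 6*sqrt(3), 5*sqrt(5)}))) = ProductSet({-21/4, 1/46}, {-21/4})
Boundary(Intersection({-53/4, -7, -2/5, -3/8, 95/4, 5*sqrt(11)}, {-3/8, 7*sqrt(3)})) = {-3/8}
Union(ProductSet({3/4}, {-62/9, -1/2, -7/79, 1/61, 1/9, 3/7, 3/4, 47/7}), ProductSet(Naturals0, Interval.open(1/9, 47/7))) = Union(ProductSet({3/4}, {-62/9, -1/2, -7/79, 1/61, 1/9, 3/7, 3/4, 47/7}), ProductSet(Naturals0, Interval.open(1/9, 47/7)))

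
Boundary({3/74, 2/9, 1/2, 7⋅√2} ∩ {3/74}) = {3/74}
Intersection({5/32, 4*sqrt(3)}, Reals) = {5/32, 4*sqrt(3)}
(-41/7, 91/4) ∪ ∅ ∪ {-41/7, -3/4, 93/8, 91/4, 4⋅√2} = [-41/7, 91/4]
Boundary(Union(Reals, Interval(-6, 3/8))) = EmptySet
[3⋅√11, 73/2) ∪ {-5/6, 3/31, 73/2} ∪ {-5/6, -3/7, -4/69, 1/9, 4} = {-5/6, -3/7, -4/69, 3/31, 1/9, 4} ∪ [3⋅√11, 73/2]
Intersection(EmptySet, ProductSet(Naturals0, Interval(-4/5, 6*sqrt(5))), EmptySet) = EmptySet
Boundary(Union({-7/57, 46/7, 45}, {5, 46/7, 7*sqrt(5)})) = {-7/57, 5, 46/7, 45, 7*sqrt(5)}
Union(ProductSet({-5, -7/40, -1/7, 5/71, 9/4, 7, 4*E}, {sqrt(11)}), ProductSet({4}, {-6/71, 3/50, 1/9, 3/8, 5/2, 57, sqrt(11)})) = Union(ProductSet({4}, {-6/71, 3/50, 1/9, 3/8, 5/2, 57, sqrt(11)}), ProductSet({-5, -7/40, -1/7, 5/71, 9/4, 7, 4*E}, {sqrt(11)}))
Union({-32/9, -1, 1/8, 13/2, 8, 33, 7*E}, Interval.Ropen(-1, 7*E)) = Union({-32/9, 33}, Interval(-1, 7*E))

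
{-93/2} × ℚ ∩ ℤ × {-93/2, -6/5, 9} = ∅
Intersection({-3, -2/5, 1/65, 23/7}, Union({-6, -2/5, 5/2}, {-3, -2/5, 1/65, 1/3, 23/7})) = {-3, -2/5, 1/65, 23/7}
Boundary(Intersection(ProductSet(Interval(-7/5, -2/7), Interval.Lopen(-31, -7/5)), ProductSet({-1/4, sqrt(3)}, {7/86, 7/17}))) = EmptySet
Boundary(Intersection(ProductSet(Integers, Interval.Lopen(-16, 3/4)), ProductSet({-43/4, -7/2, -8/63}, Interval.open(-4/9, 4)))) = EmptySet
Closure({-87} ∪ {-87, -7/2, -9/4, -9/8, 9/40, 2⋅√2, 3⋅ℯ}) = {-87, -7/2, -9/4, -9/8, 9/40, 2⋅√2, 3⋅ℯ}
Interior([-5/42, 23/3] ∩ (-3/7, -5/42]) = ∅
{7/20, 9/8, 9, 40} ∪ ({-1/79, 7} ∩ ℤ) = {7/20, 9/8, 7, 9, 40}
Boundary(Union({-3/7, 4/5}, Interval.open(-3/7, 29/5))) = {-3/7, 29/5}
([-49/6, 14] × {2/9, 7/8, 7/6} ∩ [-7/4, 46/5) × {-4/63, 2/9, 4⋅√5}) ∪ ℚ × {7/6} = (ℚ × {7/6}) ∪ ([-7/4, 46/5) × {2/9})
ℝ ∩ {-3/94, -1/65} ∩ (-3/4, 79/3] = {-3/94, -1/65}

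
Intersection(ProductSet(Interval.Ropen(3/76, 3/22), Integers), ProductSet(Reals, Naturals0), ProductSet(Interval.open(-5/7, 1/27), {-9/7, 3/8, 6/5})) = EmptySet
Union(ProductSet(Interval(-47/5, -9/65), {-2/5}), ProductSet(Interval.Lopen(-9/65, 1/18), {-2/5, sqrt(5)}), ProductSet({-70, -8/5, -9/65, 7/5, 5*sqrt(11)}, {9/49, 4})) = Union(ProductSet({-70, -8/5, -9/65, 7/5, 5*sqrt(11)}, {9/49, 4}), ProductSet(Interval(-47/5, -9/65), {-2/5}), ProductSet(Interval.Lopen(-9/65, 1/18), {-2/5, sqrt(5)}))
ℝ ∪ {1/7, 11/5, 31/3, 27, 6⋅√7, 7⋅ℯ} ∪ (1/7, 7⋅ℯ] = (-∞, ∞)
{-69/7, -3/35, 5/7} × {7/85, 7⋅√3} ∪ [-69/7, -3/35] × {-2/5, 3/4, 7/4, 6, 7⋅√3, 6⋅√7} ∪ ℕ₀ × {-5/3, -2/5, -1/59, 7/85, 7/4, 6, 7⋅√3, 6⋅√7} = ({-69/7, -3/35, 5/7} × {7/85, 7⋅√3}) ∪ (ℕ₀ × {-5/3, -2/5, -1/59, 7/85, 7/4, 6, 7⋅√3, 6⋅√7}) ∪ ([-69/7, -3/35] × {-2/5, 3/4, 7/4, 6, 7⋅√3, 6⋅√7})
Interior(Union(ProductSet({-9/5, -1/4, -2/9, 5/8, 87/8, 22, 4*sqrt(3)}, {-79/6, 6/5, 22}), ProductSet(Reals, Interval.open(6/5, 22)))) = ProductSet(Reals, Interval.open(6/5, 22))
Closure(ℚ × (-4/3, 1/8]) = ℝ × [-4/3, 1/8]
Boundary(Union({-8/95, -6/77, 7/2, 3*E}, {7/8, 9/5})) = {-8/95, -6/77, 7/8, 9/5, 7/2, 3*E}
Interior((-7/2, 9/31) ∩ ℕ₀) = ∅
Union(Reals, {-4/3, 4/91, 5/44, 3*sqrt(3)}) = Reals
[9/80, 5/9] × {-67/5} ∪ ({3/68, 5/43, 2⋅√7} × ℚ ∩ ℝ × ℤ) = ([9/80, 5/9] × {-67/5}) ∪ ({3/68, 5/43, 2⋅√7} × ℤ)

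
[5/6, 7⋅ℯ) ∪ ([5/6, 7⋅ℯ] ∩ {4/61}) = [5/6, 7⋅ℯ)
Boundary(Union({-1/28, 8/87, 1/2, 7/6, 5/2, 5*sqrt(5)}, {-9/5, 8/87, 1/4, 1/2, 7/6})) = {-9/5, -1/28, 8/87, 1/4, 1/2, 7/6, 5/2, 5*sqrt(5)}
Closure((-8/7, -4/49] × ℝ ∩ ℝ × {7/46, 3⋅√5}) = [-8/7, -4/49] × {7/46, 3⋅√5}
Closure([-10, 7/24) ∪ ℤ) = ℤ ∪ [-10, 7/24]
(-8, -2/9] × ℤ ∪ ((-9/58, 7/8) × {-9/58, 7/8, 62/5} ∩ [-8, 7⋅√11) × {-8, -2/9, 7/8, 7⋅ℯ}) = ((-8, -2/9] × ℤ) ∪ ((-9/58, 7/8) × {7/8})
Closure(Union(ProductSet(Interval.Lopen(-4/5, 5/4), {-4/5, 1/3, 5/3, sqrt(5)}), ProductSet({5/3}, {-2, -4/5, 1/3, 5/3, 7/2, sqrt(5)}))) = Union(ProductSet({5/3}, {-2, -4/5, 1/3, 5/3, 7/2, sqrt(5)}), ProductSet(Interval(-4/5, 5/4), {-4/5, 1/3, 5/3, sqrt(5)}))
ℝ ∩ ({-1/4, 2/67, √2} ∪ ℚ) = ℚ ∪ {√2}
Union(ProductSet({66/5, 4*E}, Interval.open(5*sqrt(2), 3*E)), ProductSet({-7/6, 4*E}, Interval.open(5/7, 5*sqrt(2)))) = Union(ProductSet({-7/6, 4*E}, Interval.open(5/7, 5*sqrt(2))), ProductSet({66/5, 4*E}, Interval.open(5*sqrt(2), 3*E)))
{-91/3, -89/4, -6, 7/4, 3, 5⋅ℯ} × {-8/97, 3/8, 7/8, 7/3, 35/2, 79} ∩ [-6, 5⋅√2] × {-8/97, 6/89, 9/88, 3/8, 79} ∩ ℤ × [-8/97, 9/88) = {-6, 3} × {-8/97}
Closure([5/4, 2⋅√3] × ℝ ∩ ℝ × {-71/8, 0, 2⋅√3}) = [5/4, 2⋅√3] × {-71/8, 0, 2⋅√3}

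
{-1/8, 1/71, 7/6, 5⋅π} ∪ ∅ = {-1/8, 1/71, 7/6, 5⋅π}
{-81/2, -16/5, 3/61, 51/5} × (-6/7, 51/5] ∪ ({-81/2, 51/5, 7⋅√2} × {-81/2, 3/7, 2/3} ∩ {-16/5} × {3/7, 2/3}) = {-81/2, -16/5, 3/61, 51/5} × (-6/7, 51/5]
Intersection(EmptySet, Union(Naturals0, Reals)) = EmptySet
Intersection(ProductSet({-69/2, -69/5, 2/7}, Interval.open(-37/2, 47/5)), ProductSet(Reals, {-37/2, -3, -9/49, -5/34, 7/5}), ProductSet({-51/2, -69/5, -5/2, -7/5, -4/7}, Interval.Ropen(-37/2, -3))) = EmptySet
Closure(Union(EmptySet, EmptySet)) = EmptySet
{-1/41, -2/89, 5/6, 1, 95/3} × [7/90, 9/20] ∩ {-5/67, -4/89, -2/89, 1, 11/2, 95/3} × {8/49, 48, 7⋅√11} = {-2/89, 1, 95/3} × {8/49}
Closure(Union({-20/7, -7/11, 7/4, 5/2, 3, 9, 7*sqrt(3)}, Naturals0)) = Union({-20/7, -7/11, 7/4, 5/2, 7*sqrt(3)}, Naturals0)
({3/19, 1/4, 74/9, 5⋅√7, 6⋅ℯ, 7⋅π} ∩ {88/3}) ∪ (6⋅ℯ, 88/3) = (6⋅ℯ, 88/3)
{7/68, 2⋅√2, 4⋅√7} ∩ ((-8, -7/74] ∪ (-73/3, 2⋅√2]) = {7/68, 2⋅√2}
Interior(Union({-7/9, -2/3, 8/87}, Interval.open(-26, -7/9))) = Interval.open(-26, -7/9)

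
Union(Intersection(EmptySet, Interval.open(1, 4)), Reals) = Reals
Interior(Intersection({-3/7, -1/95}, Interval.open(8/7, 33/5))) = EmptySet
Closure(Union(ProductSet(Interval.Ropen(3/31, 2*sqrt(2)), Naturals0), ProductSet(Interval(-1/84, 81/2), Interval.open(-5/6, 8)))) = Union(ProductSet(Interval(-1/84, 81/2), Interval(-5/6, 8)), ProductSet(Interval(3/31, 2*sqrt(2)), Complement(Naturals0, Interval.open(-5/6, 8))), ProductSet(Interval.Ropen(3/31, 2*sqrt(2)), Naturals0))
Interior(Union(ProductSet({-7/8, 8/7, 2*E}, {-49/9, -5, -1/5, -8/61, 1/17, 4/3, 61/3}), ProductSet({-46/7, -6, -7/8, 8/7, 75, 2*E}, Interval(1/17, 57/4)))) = EmptySet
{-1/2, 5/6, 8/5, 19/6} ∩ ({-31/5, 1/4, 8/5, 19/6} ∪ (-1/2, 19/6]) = {5/6, 8/5, 19/6}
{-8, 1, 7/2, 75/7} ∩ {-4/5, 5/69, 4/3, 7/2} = {7/2}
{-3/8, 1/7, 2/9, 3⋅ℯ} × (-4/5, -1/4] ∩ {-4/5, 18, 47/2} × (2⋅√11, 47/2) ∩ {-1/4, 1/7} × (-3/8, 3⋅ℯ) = ∅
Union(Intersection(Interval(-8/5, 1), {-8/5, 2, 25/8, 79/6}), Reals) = Reals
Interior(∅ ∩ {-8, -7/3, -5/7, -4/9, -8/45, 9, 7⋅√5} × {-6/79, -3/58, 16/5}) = ∅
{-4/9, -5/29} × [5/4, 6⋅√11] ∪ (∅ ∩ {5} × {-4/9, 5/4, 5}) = {-4/9, -5/29} × [5/4, 6⋅√11]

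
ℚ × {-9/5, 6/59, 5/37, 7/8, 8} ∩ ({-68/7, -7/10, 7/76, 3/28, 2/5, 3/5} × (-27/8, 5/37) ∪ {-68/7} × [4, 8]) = ({-68/7} × {8}) ∪ ({-68/7, -7/10, 7/76, 3/28, 2/5, 3/5} × {-9/5, 6/59})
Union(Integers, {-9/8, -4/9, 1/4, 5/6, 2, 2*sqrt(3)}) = Union({-9/8, -4/9, 1/4, 5/6, 2*sqrt(3)}, Integers)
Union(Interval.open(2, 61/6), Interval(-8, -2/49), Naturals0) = Union(Interval(-8, -2/49), Interval.Ropen(2, 61/6), Naturals0)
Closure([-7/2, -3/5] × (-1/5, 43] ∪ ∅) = [-7/2, -3/5] × [-1/5, 43]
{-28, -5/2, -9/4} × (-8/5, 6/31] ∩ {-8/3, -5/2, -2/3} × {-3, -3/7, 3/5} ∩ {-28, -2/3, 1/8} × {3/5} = ∅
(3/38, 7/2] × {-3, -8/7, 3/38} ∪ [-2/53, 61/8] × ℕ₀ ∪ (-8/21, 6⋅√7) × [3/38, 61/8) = ([-2/53, 61/8] × ℕ₀) ∪ ((3/38, 7/2] × {-3, -8/7, 3/38}) ∪ ((-8/21, 6⋅√7) × [3/38, 61/8))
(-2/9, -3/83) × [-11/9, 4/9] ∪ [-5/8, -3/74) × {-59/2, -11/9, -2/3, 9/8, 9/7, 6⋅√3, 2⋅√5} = ((-2/9, -3/83) × [-11/9, 4/9]) ∪ ([-5/8, -3/74) × {-59/2, -11/9, -2/3, 9/8, 9/7, 6⋅√3, 2⋅√5})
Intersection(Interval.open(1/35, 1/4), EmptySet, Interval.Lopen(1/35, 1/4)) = EmptySet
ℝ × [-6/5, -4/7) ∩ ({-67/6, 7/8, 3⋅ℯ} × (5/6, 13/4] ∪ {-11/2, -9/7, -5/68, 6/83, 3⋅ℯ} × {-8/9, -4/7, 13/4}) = {-11/2, -9/7, -5/68, 6/83, 3⋅ℯ} × {-8/9}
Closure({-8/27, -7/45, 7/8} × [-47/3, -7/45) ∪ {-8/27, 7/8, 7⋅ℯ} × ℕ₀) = ({-8/27, 7/8, 7⋅ℯ} × ℕ₀) ∪ ({-8/27, -7/45, 7/8} × [-47/3, -7/45])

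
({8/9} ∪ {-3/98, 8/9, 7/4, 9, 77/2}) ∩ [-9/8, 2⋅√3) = {-3/98, 8/9, 7/4}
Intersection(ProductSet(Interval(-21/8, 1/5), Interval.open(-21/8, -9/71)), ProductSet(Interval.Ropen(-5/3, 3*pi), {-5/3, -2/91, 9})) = ProductSet(Interval(-5/3, 1/5), {-5/3})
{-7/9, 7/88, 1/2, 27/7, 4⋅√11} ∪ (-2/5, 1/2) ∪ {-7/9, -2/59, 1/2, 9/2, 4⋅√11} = {-7/9, 27/7, 9/2, 4⋅√11} ∪ (-2/5, 1/2]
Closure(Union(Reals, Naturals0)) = Reals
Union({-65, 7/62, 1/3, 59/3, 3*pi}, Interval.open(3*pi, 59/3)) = Union({-65, 7/62, 1/3}, Interval(3*pi, 59/3))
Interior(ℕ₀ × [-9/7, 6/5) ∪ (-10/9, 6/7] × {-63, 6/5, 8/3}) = ∅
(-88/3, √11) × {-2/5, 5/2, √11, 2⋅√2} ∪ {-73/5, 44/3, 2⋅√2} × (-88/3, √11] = ({-73/5, 44/3, 2⋅√2} × (-88/3, √11]) ∪ ((-88/3, √11) × {-2/5, 5/2, √11, 2⋅√2})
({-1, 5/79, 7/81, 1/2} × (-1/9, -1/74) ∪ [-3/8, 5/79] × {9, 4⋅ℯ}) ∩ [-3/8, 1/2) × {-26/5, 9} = [-3/8, 5/79] × {9}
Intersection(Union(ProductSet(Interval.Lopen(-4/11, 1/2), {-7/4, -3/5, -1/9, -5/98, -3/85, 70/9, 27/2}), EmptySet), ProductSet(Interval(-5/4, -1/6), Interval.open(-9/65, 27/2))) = ProductSet(Interval.Lopen(-4/11, -1/6), {-1/9, -5/98, -3/85, 70/9})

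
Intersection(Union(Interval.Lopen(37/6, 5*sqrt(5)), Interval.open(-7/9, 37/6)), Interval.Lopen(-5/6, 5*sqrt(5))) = Union(Interval.open(-7/9, 37/6), Interval.Lopen(37/6, 5*sqrt(5)))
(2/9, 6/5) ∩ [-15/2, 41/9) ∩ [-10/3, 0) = ∅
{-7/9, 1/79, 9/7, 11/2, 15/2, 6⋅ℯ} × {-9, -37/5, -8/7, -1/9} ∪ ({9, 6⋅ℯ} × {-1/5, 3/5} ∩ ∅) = {-7/9, 1/79, 9/7, 11/2, 15/2, 6⋅ℯ} × {-9, -37/5, -8/7, -1/9}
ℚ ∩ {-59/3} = {-59/3}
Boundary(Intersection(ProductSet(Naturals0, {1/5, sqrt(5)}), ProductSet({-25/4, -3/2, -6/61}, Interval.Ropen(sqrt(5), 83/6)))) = EmptySet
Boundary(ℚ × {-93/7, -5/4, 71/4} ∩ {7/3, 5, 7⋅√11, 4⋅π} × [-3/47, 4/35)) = ∅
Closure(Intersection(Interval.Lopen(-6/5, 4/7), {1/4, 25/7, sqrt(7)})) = {1/4}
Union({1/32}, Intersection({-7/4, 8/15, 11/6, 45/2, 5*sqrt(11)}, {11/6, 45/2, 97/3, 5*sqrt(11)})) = {1/32, 11/6, 45/2, 5*sqrt(11)}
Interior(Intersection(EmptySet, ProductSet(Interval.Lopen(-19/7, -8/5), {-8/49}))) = EmptySet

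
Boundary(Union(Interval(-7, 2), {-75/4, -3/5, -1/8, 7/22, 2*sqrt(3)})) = {-75/4, -7, 2, 2*sqrt(3)}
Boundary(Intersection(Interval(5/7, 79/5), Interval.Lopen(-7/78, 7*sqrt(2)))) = {5/7, 7*sqrt(2)}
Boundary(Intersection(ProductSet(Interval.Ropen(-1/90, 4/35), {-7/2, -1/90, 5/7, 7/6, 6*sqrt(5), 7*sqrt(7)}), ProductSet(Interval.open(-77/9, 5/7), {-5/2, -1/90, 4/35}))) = ProductSet(Interval(-1/90, 4/35), {-1/90})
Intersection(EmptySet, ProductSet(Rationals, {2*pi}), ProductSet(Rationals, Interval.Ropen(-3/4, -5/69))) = EmptySet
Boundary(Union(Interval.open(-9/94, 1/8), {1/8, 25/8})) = {-9/94, 1/8, 25/8}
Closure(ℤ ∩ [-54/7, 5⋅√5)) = {-7, -6, …, 11}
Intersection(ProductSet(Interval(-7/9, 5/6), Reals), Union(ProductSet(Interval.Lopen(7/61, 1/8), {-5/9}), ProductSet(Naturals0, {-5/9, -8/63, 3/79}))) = Union(ProductSet(Interval.Lopen(7/61, 1/8), {-5/9}), ProductSet(Range(0, 1, 1), {-5/9, -8/63, 3/79}))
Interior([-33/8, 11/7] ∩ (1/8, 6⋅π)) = (1/8, 11/7)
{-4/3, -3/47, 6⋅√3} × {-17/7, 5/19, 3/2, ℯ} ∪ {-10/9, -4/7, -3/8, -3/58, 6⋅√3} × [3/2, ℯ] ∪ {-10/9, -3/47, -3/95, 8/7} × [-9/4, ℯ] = ({-10/9, -3/47, -3/95, 8/7} × [-9/4, ℯ]) ∪ ({-4/3, -3/47, 6⋅√3} × {-17/7, 5/19, 3/2, ℯ}) ∪ ({-10/9, -4/7, -3/8, -3/58, 6⋅√3} × [3/2, ℯ])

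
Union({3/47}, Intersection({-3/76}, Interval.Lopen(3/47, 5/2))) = {3/47}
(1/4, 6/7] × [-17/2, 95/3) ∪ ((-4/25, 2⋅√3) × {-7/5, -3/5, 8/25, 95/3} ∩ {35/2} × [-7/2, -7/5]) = (1/4, 6/7] × [-17/2, 95/3)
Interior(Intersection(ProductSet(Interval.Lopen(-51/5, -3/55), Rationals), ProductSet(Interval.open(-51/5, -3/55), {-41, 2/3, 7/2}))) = EmptySet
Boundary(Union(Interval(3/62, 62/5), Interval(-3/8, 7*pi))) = {-3/8, 7*pi}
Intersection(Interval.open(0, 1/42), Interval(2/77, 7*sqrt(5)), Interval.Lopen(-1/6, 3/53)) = EmptySet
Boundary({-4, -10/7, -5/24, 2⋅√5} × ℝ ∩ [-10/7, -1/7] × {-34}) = {-10/7, -5/24} × {-34}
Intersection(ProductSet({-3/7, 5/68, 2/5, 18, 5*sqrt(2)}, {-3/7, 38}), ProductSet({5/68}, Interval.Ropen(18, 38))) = EmptySet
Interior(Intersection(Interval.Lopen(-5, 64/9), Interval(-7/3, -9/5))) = Interval.open(-7/3, -9/5)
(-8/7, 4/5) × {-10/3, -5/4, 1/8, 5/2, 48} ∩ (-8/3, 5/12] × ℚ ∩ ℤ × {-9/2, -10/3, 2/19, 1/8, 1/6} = {-1, 0} × {-10/3, 1/8}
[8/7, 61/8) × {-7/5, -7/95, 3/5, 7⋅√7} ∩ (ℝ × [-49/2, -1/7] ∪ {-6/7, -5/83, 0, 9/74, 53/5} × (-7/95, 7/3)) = [8/7, 61/8) × {-7/5}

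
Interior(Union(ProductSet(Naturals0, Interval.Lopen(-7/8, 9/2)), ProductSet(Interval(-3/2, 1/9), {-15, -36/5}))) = EmptySet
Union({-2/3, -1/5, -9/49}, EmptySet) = {-2/3, -1/5, -9/49}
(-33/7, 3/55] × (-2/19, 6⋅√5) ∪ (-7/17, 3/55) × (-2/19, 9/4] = (-33/7, 3/55] × (-2/19, 6⋅√5)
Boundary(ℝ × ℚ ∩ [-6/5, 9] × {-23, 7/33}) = [-6/5, 9] × {-23, 7/33}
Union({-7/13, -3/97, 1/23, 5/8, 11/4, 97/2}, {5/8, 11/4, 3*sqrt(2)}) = {-7/13, -3/97, 1/23, 5/8, 11/4, 97/2, 3*sqrt(2)}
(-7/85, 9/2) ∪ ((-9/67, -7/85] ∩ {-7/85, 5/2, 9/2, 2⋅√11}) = [-7/85, 9/2)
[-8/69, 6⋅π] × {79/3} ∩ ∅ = ∅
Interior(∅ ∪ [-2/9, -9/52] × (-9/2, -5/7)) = (-2/9, -9/52) × (-9/2, -5/7)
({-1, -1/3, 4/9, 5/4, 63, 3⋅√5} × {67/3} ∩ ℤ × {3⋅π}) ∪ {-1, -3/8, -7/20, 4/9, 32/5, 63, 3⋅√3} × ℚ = {-1, -3/8, -7/20, 4/9, 32/5, 63, 3⋅√3} × ℚ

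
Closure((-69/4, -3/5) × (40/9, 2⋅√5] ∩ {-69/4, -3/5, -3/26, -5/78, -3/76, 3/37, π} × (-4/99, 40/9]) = ∅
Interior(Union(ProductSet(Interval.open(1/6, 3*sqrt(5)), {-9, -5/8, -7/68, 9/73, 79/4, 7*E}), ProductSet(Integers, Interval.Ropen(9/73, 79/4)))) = EmptySet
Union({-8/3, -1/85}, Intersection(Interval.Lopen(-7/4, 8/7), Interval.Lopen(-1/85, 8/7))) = Union({-8/3}, Interval(-1/85, 8/7))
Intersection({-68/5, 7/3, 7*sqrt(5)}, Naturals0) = EmptySet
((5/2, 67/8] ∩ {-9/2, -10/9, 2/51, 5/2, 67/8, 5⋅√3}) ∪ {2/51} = {2/51, 67/8}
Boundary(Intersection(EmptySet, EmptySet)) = EmptySet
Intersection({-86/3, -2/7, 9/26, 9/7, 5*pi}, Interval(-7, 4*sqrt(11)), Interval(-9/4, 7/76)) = {-2/7}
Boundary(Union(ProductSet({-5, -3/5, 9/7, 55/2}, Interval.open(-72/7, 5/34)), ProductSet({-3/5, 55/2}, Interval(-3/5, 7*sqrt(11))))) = Union(ProductSet({-3/5, 55/2}, Interval(-3/5, 7*sqrt(11))), ProductSet({-5, -3/5, 9/7, 55/2}, Interval(-72/7, 5/34)))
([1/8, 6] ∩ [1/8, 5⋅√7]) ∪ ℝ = (-∞, ∞)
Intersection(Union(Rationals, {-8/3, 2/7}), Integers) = Integers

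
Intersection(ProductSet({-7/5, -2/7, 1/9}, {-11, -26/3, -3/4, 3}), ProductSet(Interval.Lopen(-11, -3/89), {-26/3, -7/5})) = ProductSet({-7/5, -2/7}, {-26/3})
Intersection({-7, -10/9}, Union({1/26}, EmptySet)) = EmptySet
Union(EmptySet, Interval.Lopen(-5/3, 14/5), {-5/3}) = Interval(-5/3, 14/5)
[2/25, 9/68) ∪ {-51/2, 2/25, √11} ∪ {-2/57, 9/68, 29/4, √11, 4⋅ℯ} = {-51/2, -2/57, 29/4, √11, 4⋅ℯ} ∪ [2/25, 9/68]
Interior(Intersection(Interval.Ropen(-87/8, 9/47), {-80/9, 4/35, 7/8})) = EmptySet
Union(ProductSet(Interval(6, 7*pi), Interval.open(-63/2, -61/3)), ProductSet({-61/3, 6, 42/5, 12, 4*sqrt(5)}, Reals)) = Union(ProductSet({-61/3, 6, 42/5, 12, 4*sqrt(5)}, Reals), ProductSet(Interval(6, 7*pi), Interval.open(-63/2, -61/3)))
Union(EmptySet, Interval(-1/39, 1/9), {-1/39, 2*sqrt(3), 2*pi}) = Union({2*sqrt(3), 2*pi}, Interval(-1/39, 1/9))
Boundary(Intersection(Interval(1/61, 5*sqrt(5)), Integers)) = Range(1, 12, 1)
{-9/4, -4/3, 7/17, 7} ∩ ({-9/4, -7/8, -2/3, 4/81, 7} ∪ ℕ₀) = {-9/4, 7}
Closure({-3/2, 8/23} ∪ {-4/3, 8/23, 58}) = {-3/2, -4/3, 8/23, 58}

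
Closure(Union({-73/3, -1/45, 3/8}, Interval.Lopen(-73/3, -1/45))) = Union({3/8}, Interval(-73/3, -1/45))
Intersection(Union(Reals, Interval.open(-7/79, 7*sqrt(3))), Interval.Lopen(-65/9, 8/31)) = Interval.Lopen(-65/9, 8/31)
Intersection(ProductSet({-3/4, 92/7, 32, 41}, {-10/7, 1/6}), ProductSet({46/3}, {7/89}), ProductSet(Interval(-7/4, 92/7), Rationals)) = EmptySet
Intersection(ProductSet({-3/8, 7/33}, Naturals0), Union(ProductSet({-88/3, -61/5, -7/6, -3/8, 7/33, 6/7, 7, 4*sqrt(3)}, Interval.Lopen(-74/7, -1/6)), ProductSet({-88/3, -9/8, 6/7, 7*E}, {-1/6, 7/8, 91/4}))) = EmptySet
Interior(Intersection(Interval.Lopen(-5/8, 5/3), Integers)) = EmptySet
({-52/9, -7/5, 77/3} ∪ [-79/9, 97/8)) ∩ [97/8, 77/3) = ∅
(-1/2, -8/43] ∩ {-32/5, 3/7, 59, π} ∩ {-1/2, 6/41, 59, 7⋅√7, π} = ∅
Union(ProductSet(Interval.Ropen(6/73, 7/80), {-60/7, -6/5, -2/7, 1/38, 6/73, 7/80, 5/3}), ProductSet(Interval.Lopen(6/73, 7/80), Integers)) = Union(ProductSet(Interval.Ropen(6/73, 7/80), {-60/7, -6/5, -2/7, 1/38, 6/73, 7/80, 5/3}), ProductSet(Interval.Lopen(6/73, 7/80), Integers))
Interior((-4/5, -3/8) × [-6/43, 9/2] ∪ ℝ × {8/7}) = (-4/5, -3/8) × (-6/43, 9/2)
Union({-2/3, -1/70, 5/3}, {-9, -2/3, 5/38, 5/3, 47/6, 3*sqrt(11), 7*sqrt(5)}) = {-9, -2/3, -1/70, 5/38, 5/3, 47/6, 3*sqrt(11), 7*sqrt(5)}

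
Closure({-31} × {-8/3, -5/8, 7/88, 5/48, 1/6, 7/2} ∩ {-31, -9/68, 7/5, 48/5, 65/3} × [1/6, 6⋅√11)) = {-31} × {1/6, 7/2}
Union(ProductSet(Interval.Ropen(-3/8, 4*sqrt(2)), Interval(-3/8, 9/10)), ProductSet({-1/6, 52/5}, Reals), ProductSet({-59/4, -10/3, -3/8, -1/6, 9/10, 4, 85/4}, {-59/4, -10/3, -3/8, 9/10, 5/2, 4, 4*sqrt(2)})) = Union(ProductSet({-1/6, 52/5}, Reals), ProductSet({-59/4, -10/3, -3/8, -1/6, 9/10, 4, 85/4}, {-59/4, -10/3, -3/8, 9/10, 5/2, 4, 4*sqrt(2)}), ProductSet(Interval.Ropen(-3/8, 4*sqrt(2)), Interval(-3/8, 9/10)))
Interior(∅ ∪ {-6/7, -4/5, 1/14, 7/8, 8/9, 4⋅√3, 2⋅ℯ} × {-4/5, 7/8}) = ∅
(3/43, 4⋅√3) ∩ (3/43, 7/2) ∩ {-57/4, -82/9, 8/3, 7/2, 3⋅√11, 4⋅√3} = {8/3}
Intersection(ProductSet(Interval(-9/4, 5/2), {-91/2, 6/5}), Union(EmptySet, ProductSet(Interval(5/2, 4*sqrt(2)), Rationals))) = ProductSet({5/2}, {-91/2, 6/5})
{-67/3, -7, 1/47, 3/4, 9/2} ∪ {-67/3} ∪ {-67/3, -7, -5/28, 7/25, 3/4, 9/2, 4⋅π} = {-67/3, -7, -5/28, 1/47, 7/25, 3/4, 9/2, 4⋅π}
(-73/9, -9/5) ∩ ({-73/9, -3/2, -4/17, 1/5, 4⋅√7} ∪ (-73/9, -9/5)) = (-73/9, -9/5)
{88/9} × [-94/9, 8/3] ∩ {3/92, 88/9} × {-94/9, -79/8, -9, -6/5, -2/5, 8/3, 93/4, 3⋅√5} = {88/9} × {-94/9, -79/8, -9, -6/5, -2/5, 8/3}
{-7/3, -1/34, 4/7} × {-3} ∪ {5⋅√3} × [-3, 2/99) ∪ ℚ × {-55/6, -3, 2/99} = (ℚ × {-55/6, -3, 2/99}) ∪ ({5⋅√3} × [-3, 2/99))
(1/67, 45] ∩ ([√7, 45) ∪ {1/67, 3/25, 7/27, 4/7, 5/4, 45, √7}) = {3/25, 7/27, 4/7, 5/4} ∪ [√7, 45]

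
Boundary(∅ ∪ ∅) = ∅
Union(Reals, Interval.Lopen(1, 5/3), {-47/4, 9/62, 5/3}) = Interval(-oo, oo)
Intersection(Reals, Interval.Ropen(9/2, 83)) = Interval.Ropen(9/2, 83)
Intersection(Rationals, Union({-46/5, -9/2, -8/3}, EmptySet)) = {-46/5, -9/2, -8/3}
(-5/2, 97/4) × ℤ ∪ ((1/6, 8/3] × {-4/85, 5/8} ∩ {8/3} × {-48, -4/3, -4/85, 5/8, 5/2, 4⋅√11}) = ({8/3} × {-4/85, 5/8}) ∪ ((-5/2, 97/4) × ℤ)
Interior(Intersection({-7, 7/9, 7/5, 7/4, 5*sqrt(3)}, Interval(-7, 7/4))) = EmptySet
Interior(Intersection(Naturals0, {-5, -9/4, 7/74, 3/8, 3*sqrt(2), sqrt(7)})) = EmptySet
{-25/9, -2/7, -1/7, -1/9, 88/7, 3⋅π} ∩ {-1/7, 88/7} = {-1/7, 88/7}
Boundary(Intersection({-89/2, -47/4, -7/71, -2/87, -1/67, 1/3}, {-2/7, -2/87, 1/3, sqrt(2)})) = {-2/87, 1/3}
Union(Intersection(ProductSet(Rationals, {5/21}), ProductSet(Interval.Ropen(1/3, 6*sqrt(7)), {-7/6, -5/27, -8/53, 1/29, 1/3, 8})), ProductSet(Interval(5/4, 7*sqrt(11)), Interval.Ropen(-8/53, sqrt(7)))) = ProductSet(Interval(5/4, 7*sqrt(11)), Interval.Ropen(-8/53, sqrt(7)))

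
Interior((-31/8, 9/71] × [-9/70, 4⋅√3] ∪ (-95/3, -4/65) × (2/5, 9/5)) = ((-95/3, -4/65) × (2/5, 9/5)) ∪ ((-31/8, 9/71) × (-9/70, 4⋅√3))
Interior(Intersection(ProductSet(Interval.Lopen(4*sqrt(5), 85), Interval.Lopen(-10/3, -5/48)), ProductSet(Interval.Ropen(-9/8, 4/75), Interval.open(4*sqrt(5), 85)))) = EmptySet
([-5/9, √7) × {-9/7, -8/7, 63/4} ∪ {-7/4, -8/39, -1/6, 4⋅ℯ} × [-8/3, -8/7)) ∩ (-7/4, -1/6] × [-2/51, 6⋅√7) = [-5/9, -1/6] × {63/4}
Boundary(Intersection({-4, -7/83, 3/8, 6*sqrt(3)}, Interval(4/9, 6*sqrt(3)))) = {6*sqrt(3)}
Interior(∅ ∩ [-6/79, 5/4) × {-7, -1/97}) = ∅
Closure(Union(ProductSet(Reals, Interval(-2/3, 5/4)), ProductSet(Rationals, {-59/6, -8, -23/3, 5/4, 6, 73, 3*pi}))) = ProductSet(Reals, Union({-59/6, -8, -23/3, 6, 73, 3*pi}, Interval(-2/3, 5/4)))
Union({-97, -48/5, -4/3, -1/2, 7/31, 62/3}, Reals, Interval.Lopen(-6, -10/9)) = Interval(-oo, oo)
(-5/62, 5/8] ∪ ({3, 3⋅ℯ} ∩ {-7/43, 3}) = (-5/62, 5/8] ∪ {3}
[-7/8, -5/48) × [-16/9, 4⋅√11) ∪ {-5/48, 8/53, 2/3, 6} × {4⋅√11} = ({-5/48, 8/53, 2/3, 6} × {4⋅√11}) ∪ ([-7/8, -5/48) × [-16/9, 4⋅√11))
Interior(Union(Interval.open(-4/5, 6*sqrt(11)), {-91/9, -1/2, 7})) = Interval.open(-4/5, 6*sqrt(11))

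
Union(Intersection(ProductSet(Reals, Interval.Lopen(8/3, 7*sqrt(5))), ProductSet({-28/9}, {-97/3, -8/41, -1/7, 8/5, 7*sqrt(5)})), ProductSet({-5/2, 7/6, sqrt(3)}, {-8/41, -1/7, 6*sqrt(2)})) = Union(ProductSet({-28/9}, {7*sqrt(5)}), ProductSet({-5/2, 7/6, sqrt(3)}, {-8/41, -1/7, 6*sqrt(2)}))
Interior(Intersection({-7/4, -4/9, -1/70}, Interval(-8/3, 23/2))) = EmptySet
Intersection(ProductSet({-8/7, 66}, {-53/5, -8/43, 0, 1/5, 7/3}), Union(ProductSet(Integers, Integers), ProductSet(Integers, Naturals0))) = ProductSet({66}, {0})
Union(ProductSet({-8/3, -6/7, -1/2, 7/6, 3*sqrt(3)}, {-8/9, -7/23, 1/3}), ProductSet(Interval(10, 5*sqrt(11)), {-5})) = Union(ProductSet({-8/3, -6/7, -1/2, 7/6, 3*sqrt(3)}, {-8/9, -7/23, 1/3}), ProductSet(Interval(10, 5*sqrt(11)), {-5}))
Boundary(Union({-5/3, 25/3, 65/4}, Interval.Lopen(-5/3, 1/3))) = {-5/3, 1/3, 25/3, 65/4}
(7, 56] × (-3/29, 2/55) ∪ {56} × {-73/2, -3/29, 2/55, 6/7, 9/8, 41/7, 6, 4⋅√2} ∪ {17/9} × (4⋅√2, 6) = ((7, 56] × (-3/29, 2/55)) ∪ ({17/9} × (4⋅√2, 6)) ∪ ({56} × {-73/2, -3/29, 2/55, 6/7, 9/8, 41/7, 6, 4⋅√2})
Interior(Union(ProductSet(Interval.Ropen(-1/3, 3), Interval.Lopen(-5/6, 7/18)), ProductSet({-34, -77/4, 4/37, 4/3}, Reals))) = ProductSet(Interval.open(-1/3, 3), Interval.open(-5/6, 7/18))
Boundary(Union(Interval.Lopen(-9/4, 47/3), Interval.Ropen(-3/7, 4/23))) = {-9/4, 47/3}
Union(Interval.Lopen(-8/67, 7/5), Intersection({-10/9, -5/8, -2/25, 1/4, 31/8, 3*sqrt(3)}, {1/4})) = Interval.Lopen(-8/67, 7/5)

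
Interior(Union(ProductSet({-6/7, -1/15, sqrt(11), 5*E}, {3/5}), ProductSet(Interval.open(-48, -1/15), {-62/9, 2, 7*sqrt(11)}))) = EmptySet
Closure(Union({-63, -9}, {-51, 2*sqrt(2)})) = {-63, -51, -9, 2*sqrt(2)}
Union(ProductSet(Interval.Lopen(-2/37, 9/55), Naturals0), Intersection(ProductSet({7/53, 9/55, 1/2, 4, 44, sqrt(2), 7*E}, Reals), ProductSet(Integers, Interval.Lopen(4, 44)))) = Union(ProductSet({4, 44}, Interval.Lopen(4, 44)), ProductSet(Interval.Lopen(-2/37, 9/55), Naturals0))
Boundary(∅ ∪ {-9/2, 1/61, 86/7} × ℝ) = {-9/2, 1/61, 86/7} × ℝ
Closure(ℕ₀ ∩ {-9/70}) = ∅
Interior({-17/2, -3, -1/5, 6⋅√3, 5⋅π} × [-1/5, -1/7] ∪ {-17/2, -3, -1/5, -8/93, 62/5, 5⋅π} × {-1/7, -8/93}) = ∅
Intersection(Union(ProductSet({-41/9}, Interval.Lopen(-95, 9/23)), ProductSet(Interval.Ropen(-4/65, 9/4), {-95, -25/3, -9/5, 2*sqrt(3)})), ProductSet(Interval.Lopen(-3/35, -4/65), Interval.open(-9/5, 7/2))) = ProductSet({-4/65}, {2*sqrt(3)})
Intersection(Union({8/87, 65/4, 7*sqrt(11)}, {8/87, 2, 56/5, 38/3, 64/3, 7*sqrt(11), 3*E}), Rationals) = {8/87, 2, 56/5, 38/3, 65/4, 64/3}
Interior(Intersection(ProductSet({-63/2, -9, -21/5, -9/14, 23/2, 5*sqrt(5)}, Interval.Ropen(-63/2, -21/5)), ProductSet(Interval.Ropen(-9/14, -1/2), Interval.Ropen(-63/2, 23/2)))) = EmptySet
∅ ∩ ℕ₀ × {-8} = ∅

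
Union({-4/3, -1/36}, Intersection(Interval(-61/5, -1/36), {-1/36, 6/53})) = {-4/3, -1/36}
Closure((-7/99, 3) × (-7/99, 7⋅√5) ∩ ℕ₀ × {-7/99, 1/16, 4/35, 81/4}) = {0, 1, 2} × {1/16, 4/35}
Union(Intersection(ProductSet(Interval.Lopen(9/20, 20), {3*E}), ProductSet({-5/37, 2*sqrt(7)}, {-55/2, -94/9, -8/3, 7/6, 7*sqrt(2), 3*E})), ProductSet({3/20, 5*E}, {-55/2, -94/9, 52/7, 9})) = Union(ProductSet({2*sqrt(7)}, {3*E}), ProductSet({3/20, 5*E}, {-55/2, -94/9, 52/7, 9}))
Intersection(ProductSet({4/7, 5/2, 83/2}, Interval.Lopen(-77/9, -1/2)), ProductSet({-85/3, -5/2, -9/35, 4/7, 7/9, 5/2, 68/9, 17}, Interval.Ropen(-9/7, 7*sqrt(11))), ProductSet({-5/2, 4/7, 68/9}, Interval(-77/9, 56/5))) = ProductSet({4/7}, Interval(-9/7, -1/2))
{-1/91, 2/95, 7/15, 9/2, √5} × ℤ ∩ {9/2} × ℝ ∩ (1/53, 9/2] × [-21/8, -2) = ∅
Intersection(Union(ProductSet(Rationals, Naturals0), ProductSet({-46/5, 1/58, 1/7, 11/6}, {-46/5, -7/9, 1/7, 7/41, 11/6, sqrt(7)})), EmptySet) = EmptySet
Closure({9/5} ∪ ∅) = {9/5}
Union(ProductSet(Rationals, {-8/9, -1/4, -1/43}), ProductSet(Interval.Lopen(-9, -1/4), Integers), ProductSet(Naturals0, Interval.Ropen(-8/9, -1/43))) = Union(ProductSet(Interval.Lopen(-9, -1/4), Integers), ProductSet(Naturals0, Interval.Ropen(-8/9, -1/43)), ProductSet(Rationals, {-8/9, -1/4, -1/43}))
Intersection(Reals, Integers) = Integers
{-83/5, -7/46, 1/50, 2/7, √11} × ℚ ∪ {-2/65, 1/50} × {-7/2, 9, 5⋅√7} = ({-83/5, -7/46, 1/50, 2/7, √11} × ℚ) ∪ ({-2/65, 1/50} × {-7/2, 9, 5⋅√7})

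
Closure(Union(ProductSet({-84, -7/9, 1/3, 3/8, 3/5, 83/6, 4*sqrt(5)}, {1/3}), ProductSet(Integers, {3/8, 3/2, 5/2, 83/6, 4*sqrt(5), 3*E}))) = Union(ProductSet({-84, -7/9, 1/3, 3/8, 3/5, 83/6, 4*sqrt(5)}, {1/3}), ProductSet(Integers, {3/8, 3/2, 5/2, 83/6, 4*sqrt(5), 3*E}))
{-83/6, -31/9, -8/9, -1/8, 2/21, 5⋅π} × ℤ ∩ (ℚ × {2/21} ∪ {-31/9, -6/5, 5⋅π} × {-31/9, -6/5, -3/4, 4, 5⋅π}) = {-31/9, 5⋅π} × {4}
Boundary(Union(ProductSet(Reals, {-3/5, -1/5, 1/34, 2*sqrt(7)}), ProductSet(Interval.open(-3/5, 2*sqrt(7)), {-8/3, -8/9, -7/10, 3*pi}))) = Union(ProductSet(Interval(-3/5, 2*sqrt(7)), {-8/3, -8/9, -7/10, 3*pi}), ProductSet(Reals, {-3/5, -1/5, 1/34, 2*sqrt(7)}))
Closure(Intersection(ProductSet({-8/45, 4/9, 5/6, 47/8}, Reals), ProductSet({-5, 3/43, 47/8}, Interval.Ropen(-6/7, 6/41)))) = ProductSet({47/8}, Interval(-6/7, 6/41))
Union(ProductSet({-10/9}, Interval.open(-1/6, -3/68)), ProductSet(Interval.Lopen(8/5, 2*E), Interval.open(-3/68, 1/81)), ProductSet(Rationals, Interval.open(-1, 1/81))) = Union(ProductSet(Interval.Lopen(8/5, 2*E), Interval.open(-3/68, 1/81)), ProductSet(Rationals, Interval.open(-1, 1/81)))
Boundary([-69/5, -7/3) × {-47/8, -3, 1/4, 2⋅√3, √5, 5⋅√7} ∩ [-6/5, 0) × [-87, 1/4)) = ∅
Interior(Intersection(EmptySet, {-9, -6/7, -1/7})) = EmptySet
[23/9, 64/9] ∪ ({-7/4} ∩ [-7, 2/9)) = {-7/4} ∪ [23/9, 64/9]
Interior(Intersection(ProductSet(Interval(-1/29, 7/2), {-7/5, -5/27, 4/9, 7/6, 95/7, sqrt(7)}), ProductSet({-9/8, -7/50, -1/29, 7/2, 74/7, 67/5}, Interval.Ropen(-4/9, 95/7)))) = EmptySet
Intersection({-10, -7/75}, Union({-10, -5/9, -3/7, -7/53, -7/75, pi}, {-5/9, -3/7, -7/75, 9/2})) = {-10, -7/75}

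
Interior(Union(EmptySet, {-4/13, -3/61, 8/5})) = EmptySet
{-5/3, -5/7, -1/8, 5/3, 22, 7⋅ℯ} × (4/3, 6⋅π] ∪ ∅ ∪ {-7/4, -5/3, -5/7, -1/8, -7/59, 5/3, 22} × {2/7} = ({-7/4, -5/3, -5/7, -1/8, -7/59, 5/3, 22} × {2/7}) ∪ ({-5/3, -5/7, -1/8, 5/3, 22, 7⋅ℯ} × (4/3, 6⋅π])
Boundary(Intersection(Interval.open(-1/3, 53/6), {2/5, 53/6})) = {2/5}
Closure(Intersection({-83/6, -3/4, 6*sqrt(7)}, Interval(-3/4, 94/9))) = {-3/4}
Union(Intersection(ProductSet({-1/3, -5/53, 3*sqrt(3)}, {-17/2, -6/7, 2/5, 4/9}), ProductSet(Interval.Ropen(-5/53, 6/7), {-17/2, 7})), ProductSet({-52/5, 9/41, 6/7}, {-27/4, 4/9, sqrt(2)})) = Union(ProductSet({-5/53}, {-17/2}), ProductSet({-52/5, 9/41, 6/7}, {-27/4, 4/9, sqrt(2)}))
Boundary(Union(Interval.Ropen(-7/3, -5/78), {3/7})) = {-7/3, -5/78, 3/7}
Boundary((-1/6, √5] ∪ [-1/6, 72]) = {-1/6, 72}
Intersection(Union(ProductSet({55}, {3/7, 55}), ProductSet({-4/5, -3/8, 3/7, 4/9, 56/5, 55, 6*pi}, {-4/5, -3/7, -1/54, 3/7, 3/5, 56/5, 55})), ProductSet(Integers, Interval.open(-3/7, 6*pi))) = ProductSet({55}, {-1/54, 3/7, 3/5, 56/5})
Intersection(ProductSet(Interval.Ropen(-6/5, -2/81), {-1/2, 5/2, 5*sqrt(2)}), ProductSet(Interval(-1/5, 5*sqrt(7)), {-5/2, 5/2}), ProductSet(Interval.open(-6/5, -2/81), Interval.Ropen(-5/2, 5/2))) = EmptySet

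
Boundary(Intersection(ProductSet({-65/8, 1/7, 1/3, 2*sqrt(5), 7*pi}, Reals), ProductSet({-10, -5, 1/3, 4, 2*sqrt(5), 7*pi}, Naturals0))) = ProductSet({1/3, 2*sqrt(5), 7*pi}, Naturals0)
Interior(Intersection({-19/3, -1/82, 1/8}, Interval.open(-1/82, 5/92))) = EmptySet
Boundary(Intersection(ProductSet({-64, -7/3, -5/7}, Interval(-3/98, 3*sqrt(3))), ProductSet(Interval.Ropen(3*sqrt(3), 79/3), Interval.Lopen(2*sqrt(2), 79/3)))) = EmptySet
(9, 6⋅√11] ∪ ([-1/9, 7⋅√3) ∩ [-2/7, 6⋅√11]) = [-1/9, 6⋅√11]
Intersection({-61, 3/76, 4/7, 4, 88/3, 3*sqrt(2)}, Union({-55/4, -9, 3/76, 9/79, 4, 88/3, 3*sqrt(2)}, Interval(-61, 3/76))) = {-61, 3/76, 4, 88/3, 3*sqrt(2)}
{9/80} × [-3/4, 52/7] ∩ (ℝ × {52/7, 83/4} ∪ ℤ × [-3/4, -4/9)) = {9/80} × {52/7}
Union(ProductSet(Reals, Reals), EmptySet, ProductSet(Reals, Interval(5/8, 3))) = ProductSet(Reals, Reals)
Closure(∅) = ∅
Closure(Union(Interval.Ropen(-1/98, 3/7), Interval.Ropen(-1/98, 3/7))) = Interval(-1/98, 3/7)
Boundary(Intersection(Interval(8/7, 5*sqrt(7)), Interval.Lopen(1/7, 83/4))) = {8/7, 5*sqrt(7)}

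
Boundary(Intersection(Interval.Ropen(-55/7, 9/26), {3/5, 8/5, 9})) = EmptySet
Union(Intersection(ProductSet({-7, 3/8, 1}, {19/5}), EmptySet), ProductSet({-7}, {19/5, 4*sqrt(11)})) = ProductSet({-7}, {19/5, 4*sqrt(11)})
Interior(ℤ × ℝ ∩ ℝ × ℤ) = ∅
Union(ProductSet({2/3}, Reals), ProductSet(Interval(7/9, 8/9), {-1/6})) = Union(ProductSet({2/3}, Reals), ProductSet(Interval(7/9, 8/9), {-1/6}))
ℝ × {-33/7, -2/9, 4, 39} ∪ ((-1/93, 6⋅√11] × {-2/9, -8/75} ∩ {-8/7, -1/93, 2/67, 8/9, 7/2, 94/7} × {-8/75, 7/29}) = (ℝ × {-33/7, -2/9, 4, 39}) ∪ ({2/67, 8/9, 7/2, 94/7} × {-8/75})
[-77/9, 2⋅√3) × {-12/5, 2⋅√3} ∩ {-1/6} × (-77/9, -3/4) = {-1/6} × {-12/5}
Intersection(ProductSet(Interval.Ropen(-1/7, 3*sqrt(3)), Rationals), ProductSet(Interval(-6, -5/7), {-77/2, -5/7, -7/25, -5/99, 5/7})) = EmptySet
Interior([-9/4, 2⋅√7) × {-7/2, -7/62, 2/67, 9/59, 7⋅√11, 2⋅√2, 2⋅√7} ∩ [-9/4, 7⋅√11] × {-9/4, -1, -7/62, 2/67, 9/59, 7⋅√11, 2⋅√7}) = ∅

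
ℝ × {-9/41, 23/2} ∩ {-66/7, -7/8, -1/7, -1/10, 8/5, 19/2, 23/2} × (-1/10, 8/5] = ∅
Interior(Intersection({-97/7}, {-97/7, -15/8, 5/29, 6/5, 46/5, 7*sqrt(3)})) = EmptySet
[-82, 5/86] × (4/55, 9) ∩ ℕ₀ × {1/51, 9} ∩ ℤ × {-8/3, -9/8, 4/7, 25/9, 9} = ∅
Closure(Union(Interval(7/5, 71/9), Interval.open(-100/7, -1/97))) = Union(Interval(-100/7, -1/97), Interval(7/5, 71/9))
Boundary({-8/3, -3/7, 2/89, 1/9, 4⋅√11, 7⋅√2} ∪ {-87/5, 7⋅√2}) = {-87/5, -8/3, -3/7, 2/89, 1/9, 4⋅√11, 7⋅√2}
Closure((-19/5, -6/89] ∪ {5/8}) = [-19/5, -6/89] ∪ {5/8}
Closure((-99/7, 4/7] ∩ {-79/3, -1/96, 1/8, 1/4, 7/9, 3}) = {-1/96, 1/8, 1/4}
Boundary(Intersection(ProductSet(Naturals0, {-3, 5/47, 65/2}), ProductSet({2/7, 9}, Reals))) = ProductSet({9}, {-3, 5/47, 65/2})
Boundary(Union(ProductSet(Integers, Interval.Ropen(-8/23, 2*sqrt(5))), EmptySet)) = ProductSet(Integers, Interval(-8/23, 2*sqrt(5)))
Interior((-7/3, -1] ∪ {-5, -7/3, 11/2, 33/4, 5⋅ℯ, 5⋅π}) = (-7/3, -1)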